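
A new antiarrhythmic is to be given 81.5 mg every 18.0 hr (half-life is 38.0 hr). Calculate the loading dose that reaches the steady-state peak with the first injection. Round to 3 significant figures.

291 mg

k = ln 2 / 38.0 = 0.01824 hr⁻¹
Accumulation ratio R = 1 / (1 − e^(−kτ)) = 1 / (1 − e^(−0.01824×18.0)) = 1 / (1 − 0.7201) = 3.573
Loading dose = maintenance dose × R = 81.5 × 3.573 ≈ 291 mg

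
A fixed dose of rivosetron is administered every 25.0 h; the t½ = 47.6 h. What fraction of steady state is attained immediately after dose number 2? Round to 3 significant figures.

0.517

k = ln 2 / 47.6 = 0.01456 h⁻¹
f_n = 1 − e^(−nkτ) = 1 − e^(−2 × 0.01456 × 25.0) = 1 − e^(−0.7281) = 1 − 0.4828 ≈ 0.517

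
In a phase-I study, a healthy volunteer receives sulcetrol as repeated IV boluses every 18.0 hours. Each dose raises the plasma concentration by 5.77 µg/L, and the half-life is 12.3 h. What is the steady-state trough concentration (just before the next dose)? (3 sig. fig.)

3.28 µg/L

k = ln 2 / 12.3 = 0.05635 h⁻¹
Fraction remaining after one interval: e^(−kτ) = e^(−0.05635 × 18.0) = 0.3626
R = 1 / (1 − 0.3626) = 1.569
Css,max = 5.77 × 1.569 = 9.053 µg/L
Css,min = Css,max × e^(−kτ) = 9.053 × 0.3626 ≈ 3.28 µg/L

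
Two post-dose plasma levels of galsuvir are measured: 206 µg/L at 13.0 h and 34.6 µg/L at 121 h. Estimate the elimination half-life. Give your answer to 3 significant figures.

42.0 hours

k = ln(C₁/C₂) / (t₂ − t₁) = ln(206/34.6) / (121 − 13.0)
  = 1.784 / 108.0 = 0.01652 h⁻¹
t½ = ln 2 / k = ln 2 / 0.01652 ≈ 42.0 hours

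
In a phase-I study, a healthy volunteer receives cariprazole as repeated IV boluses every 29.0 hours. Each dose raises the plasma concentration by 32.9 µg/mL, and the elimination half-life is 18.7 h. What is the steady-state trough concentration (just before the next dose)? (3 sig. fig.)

k = ln 2 / 18.7 = 0.03707 h⁻¹
Fraction remaining after one interval: e^(−kτ) = e^(−0.03707 × 29.0) = 0.3413
R = 1 / (1 − 0.3413) = 1.518
Css,max = 32.9 × 1.518 = 49.95 µg/mL
Css,min = Css,max × e^(−kτ) = 49.95 × 0.3413 ≈ 17.0 µg/mL

17.0 µg/mL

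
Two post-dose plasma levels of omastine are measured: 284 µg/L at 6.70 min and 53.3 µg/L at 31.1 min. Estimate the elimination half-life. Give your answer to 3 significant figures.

k = ln(C₁/C₂) / (t₂ − t₁) = ln(284/53.3) / (31.1 − 6.70)
  = 1.673 / 24.40 = 0.06857 min⁻¹
t½ = ln 2 / k = ln 2 / 0.06857 ≈ 10.1 minutes

10.1 minutes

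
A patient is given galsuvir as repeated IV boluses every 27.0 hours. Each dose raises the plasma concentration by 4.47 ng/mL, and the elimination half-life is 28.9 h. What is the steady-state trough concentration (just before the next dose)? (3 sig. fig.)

4.91 ng/mL

k = ln 2 / 28.9 = 0.02398 h⁻¹
Fraction remaining after one interval: e^(−kτ) = e^(−0.02398 × 27.0) = 0.5233
R = 1 / (1 − 0.5233) = 2.098
Css,max = 4.47 × 2.098 = 9.377 ng/mL
Css,min = Css,max × e^(−kτ) = 9.377 × 0.5233 ≈ 4.91 ng/mL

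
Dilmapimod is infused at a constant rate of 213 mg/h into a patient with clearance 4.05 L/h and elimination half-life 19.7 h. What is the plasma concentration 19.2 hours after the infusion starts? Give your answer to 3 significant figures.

25.8 µg/mL

Css = rate / CL = 213 / 4.05 = 52.59 µg/mL
k = ln 2 / 19.7 = 0.03519 h⁻¹
C(t) = Css (1 − e^(−kt)) = 52.59 × (1 − e^(−0.6756)) = 52.59 × 0.4911 ≈ 25.8 µg/mL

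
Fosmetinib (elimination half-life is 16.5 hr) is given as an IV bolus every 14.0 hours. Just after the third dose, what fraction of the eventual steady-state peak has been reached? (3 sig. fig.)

0.829

k = ln 2 / 16.5 = 0.04201 hr⁻¹
f_n = 1 − e^(−nkτ) = 1 − e^(−3 × 0.04201 × 14.0) = 1 − e^(−1.764) = 1 − 0.1713 ≈ 0.829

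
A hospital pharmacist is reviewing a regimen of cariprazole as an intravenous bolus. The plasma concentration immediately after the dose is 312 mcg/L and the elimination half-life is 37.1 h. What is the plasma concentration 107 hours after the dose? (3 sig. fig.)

k = ln 2 / 37.1 = 0.01868 h⁻¹
107 h is 2.884 half-lives, so C = 312 × (1/2)^2.884 = 312 × 0.1355 ≈ 42.3 mcg/L

42.3 mcg/L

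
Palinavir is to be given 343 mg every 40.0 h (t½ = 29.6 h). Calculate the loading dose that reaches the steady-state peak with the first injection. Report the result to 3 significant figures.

k = ln 2 / 29.6 = 0.02342 h⁻¹
Accumulation ratio R = 1 / (1 − e^(−kτ)) = 1 / (1 − e^(−0.02342×40.0)) = 1 / (1 − 0.3919) = 1.645
Loading dose = maintenance dose × R = 343 × 1.645 ≈ 564 mg

564 mg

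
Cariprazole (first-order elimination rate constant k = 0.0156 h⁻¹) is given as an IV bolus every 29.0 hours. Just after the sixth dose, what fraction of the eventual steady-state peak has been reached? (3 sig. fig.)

0.934

f_n = 1 − e^(−nkτ) = 1 − e^(−6 × 0.01560 × 29.0) = 1 − e^(−2.714) = 1 − 0.06624 ≈ 0.934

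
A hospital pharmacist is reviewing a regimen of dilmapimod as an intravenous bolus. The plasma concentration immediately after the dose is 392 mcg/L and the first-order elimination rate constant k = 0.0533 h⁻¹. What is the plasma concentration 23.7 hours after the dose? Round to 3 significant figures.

111 mcg/L

C(t) = C₀ e^(−kt) = 392 × e^(−0.05330 × 23.7) = 392 × e^(−1.263) = 392 × 0.2827 ≈ 111 mcg/L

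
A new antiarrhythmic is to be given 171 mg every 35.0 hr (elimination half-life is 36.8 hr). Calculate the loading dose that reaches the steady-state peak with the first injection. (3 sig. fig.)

k = ln 2 / 36.8 = 0.01884 hr⁻¹
Accumulation ratio R = 1 / (1 − e^(−kτ)) = 1 / (1 − e^(−0.01884×35.0)) = 1 / (1 − 0.5172) = 2.071
Loading dose = maintenance dose × R = 171 × 2.071 ≈ 354 mg

354 mg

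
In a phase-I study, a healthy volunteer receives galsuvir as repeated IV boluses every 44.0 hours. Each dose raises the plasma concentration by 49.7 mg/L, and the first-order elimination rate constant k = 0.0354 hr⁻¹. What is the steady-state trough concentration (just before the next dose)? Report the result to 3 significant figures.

13.3 mg/L

Fraction remaining after one interval: e^(−kτ) = e^(−0.03540 × 44.0) = 0.2106
R = 1 / (1 − 0.2106) = 1.267
Css,max = 49.7 × 1.267 = 62.96 mg/L
Css,min = Css,max × e^(−kτ) = 62.96 × 0.2106 ≈ 13.3 mg/L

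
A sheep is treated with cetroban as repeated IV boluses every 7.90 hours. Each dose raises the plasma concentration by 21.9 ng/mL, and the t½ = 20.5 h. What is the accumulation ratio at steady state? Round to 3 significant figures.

4.27

k = ln 2 / 20.5 = 0.03381 h⁻¹
Fraction remaining after one interval: e^(−kτ) = e^(−0.03381 × 7.90) = 0.7656
R = 1 / (1 − 0.7656) = 1 / 0.2344 ≈ 4.27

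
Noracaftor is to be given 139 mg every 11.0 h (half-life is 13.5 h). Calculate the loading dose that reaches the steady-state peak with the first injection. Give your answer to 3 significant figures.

322 mg

k = ln 2 / 13.5 = 0.05134 h⁻¹
Accumulation ratio R = 1 / (1 − e^(−kτ)) = 1 / (1 − e^(−0.05134×11.0)) = 1 / (1 − 0.5685) = 2.317
Loading dose = maintenance dose × R = 139 × 2.317 ≈ 322 mg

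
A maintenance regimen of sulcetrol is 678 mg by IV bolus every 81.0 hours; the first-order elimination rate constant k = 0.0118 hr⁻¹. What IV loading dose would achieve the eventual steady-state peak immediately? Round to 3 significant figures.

1100 mg

Accumulation ratio R = 1 / (1 − e^(−kτ)) = 1 / (1 − e^(−0.01180×81.0)) = 1 / (1 − 0.3845) = 1.625
Loading dose = maintenance dose × R = 678 × 1.625 ≈ 1100 mg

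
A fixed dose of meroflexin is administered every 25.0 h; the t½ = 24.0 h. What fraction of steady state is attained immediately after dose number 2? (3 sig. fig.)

0.764

k = ln 2 / 24.0 = 0.02888 h⁻¹
f_n = 1 − e^(−nkτ) = 1 − e^(−2 × 0.02888 × 25.0) = 1 − e^(−1.444) = 1 − 0.2360 ≈ 0.764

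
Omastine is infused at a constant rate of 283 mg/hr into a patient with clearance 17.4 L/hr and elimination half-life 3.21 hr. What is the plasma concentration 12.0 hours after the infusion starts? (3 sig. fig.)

15.0 µg/mL

Css = rate / CL = 283 / 17.4 = 16.26 µg/mL
k = ln 2 / 3.21 = 0.2159 hr⁻¹
C(t) = Css (1 − e^(−kt)) = 16.26 × (1 − e^(−2.591)) = 16.26 × 0.9251 ≈ 15.0 µg/mL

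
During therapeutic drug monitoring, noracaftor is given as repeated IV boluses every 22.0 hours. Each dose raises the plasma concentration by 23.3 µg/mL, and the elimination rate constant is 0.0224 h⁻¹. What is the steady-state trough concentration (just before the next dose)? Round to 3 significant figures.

36.6 µg/mL

Fraction remaining after one interval: e^(−kτ) = e^(−0.02240 × 22.0) = 0.6109
R = 1 / (1 − 0.6109) = 2.570
Css,max = 23.3 × 2.570 = 59.88 µg/mL
Css,min = Css,max × e^(−kτ) = 59.88 × 0.6109 ≈ 36.6 µg/mL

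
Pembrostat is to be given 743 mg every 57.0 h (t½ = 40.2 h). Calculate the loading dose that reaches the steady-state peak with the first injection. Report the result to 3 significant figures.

k = ln 2 / 40.2 = 0.01724 h⁻¹
Accumulation ratio R = 1 / (1 − e^(−kτ)) = 1 / (1 − e^(−0.01724×57.0)) = 1 / (1 − 0.3743) = 1.598
Loading dose = maintenance dose × R = 743 × 1.598 ≈ 1190 mg

1190 mg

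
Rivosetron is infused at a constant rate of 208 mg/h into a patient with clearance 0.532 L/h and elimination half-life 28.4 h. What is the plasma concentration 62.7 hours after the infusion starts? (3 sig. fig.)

306 µg/mL

Css = rate / CL = 208 / 0.532 = 391.0 µg/mL
k = ln 2 / 28.4 = 0.02441 h⁻¹
C(t) = Css (1 − e^(−kt)) = 391.0 × (1 − e^(−1.530)) = 391.0 × 0.7835 ≈ 306 µg/mL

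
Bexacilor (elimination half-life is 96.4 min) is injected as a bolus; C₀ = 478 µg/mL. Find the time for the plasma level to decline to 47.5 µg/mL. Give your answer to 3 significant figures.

321 minutes

k = ln 2 / 96.4 = 0.007190 min⁻¹
C(t) = C₀ e^(−kt)  ⇒  t = ln(C₀/C) / k
t = ln(478/47.5) / 0.007190 = 2.309 / 0.007190 ≈ 321 minutes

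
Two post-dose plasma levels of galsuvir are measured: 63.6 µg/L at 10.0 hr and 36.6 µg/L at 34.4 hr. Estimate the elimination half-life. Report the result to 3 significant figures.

k = ln(C₁/C₂) / (t₂ − t₁) = ln(63.6/36.6) / (34.4 − 10.0)
  = 0.5526 / 24.40 = 0.02265 hr⁻¹
t½ = ln 2 / k = ln 2 / 0.02265 ≈ 30.6 hours

30.6 hours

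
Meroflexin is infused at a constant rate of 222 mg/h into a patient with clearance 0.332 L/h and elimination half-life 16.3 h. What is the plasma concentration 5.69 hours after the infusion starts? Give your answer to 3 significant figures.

Css = rate / CL = 222 / 0.332 = 668.7 mg/L
k = ln 2 / 16.3 = 0.04252 h⁻¹
C(t) = Css (1 − e^(−kt)) = 668.7 × (1 − e^(−0.2420)) = 668.7 × 0.2149 ≈ 144 mg/L

144 mg/L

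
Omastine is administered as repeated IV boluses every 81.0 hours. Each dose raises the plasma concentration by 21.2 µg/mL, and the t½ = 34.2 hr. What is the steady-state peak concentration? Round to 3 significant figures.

k = ln 2 / 34.2 = 0.02027 hr⁻¹
Fraction remaining after one interval: e^(−kτ) = e^(−0.02027 × 81.0) = 0.1937
R = 1 / (1 − 0.1937) = 1.240
Css,max = 21.2 × 1.240 ≈ 26.3 µg/mL

26.3 µg/mL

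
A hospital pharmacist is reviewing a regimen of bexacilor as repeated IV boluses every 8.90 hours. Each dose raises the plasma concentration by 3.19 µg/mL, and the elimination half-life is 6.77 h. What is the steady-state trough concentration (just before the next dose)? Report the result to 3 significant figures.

2.14 µg/mL

k = ln 2 / 6.77 = 0.1024 h⁻¹
Fraction remaining after one interval: e^(−kτ) = e^(−0.1024 × 8.90) = 0.4020
R = 1 / (1 − 0.4020) = 1.672
Css,max = 3.19 × 1.672 = 5.335 µg/mL
Css,min = Css,max × e^(−kτ) = 5.335 × 0.4020 ≈ 2.14 µg/mL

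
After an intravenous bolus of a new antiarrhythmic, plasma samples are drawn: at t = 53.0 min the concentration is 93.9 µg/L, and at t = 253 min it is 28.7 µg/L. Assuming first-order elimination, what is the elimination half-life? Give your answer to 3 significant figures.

k = ln(C₁/C₂) / (t₂ − t₁) = ln(93.9/28.7) / (253 − 53.0)
  = 1.185 / 200.0 = 0.005927 min⁻¹
t½ = ln 2 / k = ln 2 / 0.005927 ≈ 117 minutes

117 minutes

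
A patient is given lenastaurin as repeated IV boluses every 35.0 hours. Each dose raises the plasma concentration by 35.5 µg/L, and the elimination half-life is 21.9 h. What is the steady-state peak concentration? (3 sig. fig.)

53.0 µg/L

k = ln 2 / 21.9 = 0.03165 h⁻¹
Fraction remaining after one interval: e^(−kτ) = e^(−0.03165 × 35.0) = 0.3303
R = 1 / (1 − 0.3303) = 1.493
Css,max = 35.5 × 1.493 ≈ 53.0 µg/L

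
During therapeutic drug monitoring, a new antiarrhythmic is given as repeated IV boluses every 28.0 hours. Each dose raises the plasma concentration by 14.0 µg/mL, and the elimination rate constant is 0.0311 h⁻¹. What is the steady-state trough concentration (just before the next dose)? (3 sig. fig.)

Fraction remaining after one interval: e^(−kτ) = e^(−0.03110 × 28.0) = 0.4186
R = 1 / (1 − 0.4186) = 1.720
Css,max = 14.0 × 1.720 = 24.08 µg/mL
Css,min = Css,max × e^(−kτ) = 24.08 × 0.4186 ≈ 10.1 µg/mL

10.1 µg/mL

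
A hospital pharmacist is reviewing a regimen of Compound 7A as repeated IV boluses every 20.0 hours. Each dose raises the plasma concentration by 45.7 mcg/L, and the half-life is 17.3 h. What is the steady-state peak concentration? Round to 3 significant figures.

82.9 mcg/L

k = ln 2 / 17.3 = 0.04007 h⁻¹
Fraction remaining after one interval: e^(−kτ) = e^(−0.04007 × 20.0) = 0.4487
R = 1 / (1 − 0.4487) = 1.814
Css,max = 45.7 × 1.814 ≈ 82.9 mcg/L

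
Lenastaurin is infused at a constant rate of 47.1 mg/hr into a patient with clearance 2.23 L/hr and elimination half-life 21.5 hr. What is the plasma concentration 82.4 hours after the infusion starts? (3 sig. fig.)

Css = rate / CL = 47.1 / 2.23 = 21.12 mg/L
k = ln 2 / 21.5 = 0.03224 hr⁻¹
C(t) = Css (1 − e^(−kt)) = 21.12 × (1 − e^(−2.657)) = 21.12 × 0.9298 ≈ 19.6 mg/L

19.6 mg/L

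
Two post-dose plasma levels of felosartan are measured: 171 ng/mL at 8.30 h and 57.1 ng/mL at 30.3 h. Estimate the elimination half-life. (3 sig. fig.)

13.9 hours

k = ln(C₁/C₂) / (t₂ − t₁) = ln(171/57.1) / (30.3 − 8.30)
  = 1.097 / 22.00 = 0.04986 h⁻¹
t½ = ln 2 / k = ln 2 / 0.04986 ≈ 13.9 hours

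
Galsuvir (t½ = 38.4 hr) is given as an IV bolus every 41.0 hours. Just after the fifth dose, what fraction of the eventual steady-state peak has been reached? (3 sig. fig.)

0.975

k = ln 2 / 38.4 = 0.01805 hr⁻¹
f_n = 1 − e^(−nkτ) = 1 − e^(−5 × 0.01805 × 41.0) = 1 − e^(−3.700) = 1 − 0.02471 ≈ 0.975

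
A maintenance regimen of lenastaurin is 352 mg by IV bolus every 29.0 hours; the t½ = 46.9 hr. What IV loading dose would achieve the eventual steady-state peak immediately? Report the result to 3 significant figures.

k = ln 2 / 46.9 = 0.01478 hr⁻¹
Accumulation ratio R = 1 / (1 − e^(−kτ)) = 1 / (1 − e^(−0.01478×29.0)) = 1 / (1 − 0.6514) = 2.869
Loading dose = maintenance dose × R = 352 × 2.869 ≈ 1010 mg

1010 mg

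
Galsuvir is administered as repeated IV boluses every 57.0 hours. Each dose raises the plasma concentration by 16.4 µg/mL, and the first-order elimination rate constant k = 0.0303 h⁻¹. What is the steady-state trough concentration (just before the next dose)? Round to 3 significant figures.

3.55 µg/mL

Fraction remaining after one interval: e^(−kτ) = e^(−0.03030 × 57.0) = 0.1778
R = 1 / (1 − 0.1778) = 1.216
Css,max = 16.4 × 1.216 = 19.95 µg/mL
Css,min = Css,max × e^(−kτ) = 19.95 × 0.1778 ≈ 3.55 µg/mL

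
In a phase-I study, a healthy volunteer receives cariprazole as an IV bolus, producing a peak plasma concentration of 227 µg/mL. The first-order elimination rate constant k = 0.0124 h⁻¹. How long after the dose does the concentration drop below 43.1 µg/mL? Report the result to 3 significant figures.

134 hours

C(t) = C₀ e^(−kt)  ⇒  t = ln(C₀/C) / k
t = ln(227/43.1) / 0.01240 = 1.661 / 0.01240 ≈ 134 hours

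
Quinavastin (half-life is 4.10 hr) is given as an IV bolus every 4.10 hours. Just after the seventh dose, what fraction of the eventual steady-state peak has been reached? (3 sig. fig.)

0.992

k = ln 2 / 4.10 = 0.1691 hr⁻¹
f_n = 1 − e^(−nkτ) = 1 − e^(−7 × 0.1691 × 4.10) = 1 − e^(−4.852) = 1 − 0.007812 ≈ 0.992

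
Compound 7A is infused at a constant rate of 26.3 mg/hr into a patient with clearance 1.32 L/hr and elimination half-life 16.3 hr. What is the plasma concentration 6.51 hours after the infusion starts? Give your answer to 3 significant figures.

4.82 µg/mL

Css = rate / CL = 26.3 / 1.32 = 19.92 µg/mL
k = ln 2 / 16.3 = 0.04252 hr⁻¹
C(t) = Css (1 − e^(−kt)) = 19.92 × (1 − e^(−0.2768)) = 19.92 × 0.2418 ≈ 4.82 µg/mL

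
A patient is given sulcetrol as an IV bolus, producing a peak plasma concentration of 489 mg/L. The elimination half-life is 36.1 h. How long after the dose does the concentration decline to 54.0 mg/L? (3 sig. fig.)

k = ln 2 / 36.1 = 0.01920 h⁻¹
C(t) = C₀ e^(−kt)  ⇒  t = ln(C₀/C) / k
t = ln(489/54.0) / 0.01920 = 2.203 / 0.01920 ≈ 115 hours

115 hours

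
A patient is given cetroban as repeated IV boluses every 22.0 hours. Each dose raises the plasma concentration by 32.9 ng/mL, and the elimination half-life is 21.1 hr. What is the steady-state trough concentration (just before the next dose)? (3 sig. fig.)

31.0 ng/mL

k = ln 2 / 21.1 = 0.03285 hr⁻¹
Fraction remaining after one interval: e^(−kτ) = e^(−0.03285 × 22.0) = 0.4854
R = 1 / (1 − 0.4854) = 1.943
Css,max = 32.9 × 1.943 = 63.94 ng/mL
Css,min = Css,max × e^(−kτ) = 63.94 × 0.4854 ≈ 31.0 ng/mL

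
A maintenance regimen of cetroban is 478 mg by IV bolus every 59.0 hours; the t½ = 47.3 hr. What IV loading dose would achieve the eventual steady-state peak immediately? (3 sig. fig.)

k = ln 2 / 47.3 = 0.01465 hr⁻¹
Accumulation ratio R = 1 / (1 − e^(−kτ)) = 1 / (1 − e^(−0.01465×59.0)) = 1 / (1 − 0.4212) = 1.728
Loading dose = maintenance dose × R = 478 × 1.728 ≈ 826 mg

826 mg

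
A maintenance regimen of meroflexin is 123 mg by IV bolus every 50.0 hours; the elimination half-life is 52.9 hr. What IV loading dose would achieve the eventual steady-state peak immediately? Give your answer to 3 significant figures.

k = ln 2 / 52.9 = 0.01310 hr⁻¹
Accumulation ratio R = 1 / (1 − e^(−kτ)) = 1 / (1 − e^(−0.01310×50.0)) = 1 / (1 − 0.5194) = 2.081
Loading dose = maintenance dose × R = 123 × 2.081 ≈ 256 mg

256 mg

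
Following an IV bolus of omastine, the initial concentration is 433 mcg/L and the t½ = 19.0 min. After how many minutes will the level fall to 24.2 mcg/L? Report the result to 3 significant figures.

79.1 minutes

k = ln 2 / 19.0 = 0.03648 min⁻¹
C(t) = C₀ e^(−kt)  ⇒  t = ln(C₀/C) / k
t = ln(433/24.2) / 0.03648 = 2.884 / 0.03648 ≈ 79.1 minutes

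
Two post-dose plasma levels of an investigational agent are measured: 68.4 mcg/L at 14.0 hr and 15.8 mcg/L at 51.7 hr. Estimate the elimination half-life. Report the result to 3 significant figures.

k = ln(C₁/C₂) / (t₂ − t₁) = ln(68.4/15.8) / (51.7 − 14.0)
  = 1.465 / 37.70 = 0.03887 hr⁻¹
t½ = ln 2 / k = ln 2 / 0.03887 ≈ 17.8 hours

17.8 hours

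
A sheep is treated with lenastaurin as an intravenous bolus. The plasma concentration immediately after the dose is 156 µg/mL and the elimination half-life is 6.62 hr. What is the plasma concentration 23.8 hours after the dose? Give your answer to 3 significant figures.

12.9 µg/mL

k = ln 2 / 6.62 = 0.1047 hr⁻¹
23.8 hr is 3.595 half-lives, so C = 156 × (1/2)^3.595 = 156 × 0.08275 ≈ 12.9 µg/mL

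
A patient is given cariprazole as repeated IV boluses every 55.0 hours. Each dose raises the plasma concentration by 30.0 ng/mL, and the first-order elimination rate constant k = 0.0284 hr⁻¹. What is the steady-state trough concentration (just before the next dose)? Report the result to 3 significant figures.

7.96 ng/mL

Fraction remaining after one interval: e^(−kτ) = e^(−0.02840 × 55.0) = 0.2097
R = 1 / (1 − 0.2097) = 1.265
Css,max = 30.0 × 1.265 = 37.96 ng/mL
Css,min = Css,max × e^(−kτ) = 37.96 × 0.2097 ≈ 7.96 ng/mL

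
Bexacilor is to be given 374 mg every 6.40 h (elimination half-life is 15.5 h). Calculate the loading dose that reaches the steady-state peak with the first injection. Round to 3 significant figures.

1500 mg

k = ln 2 / 15.5 = 0.04472 h⁻¹
Accumulation ratio R = 1 / (1 − e^(−kτ)) = 1 / (1 − e^(−0.04472×6.40)) = 1 / (1 − 0.7511) = 4.018
Loading dose = maintenance dose × R = 374 × 4.018 ≈ 1500 mg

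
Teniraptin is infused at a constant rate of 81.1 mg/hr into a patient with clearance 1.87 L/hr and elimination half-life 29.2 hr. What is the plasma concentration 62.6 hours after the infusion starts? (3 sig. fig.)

33.6 µg/mL

Css = rate / CL = 81.1 / 1.87 = 43.37 µg/mL
k = ln 2 / 29.2 = 0.02374 hr⁻¹
C(t) = Css (1 − e^(−kt)) = 43.37 × (1 − e^(−1.486)) = 43.37 × 0.7737 ≈ 33.6 µg/mL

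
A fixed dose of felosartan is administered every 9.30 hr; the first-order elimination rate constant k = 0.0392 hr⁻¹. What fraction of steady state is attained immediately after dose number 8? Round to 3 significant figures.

f_n = 1 − e^(−nkτ) = 1 − e^(−8 × 0.03920 × 9.30) = 1 − e^(−2.916) = 1 − 0.05412 ≈ 0.946

0.946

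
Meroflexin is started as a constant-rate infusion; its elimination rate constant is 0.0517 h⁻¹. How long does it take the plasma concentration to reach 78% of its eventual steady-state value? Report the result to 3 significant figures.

29.3 hours

f = 1 − e^(−kt)  ⇒  t = −ln(1 − f) / k
t = −ln(1 − 0.78) / 0.05170 = 1.514 / 0.05170 ≈ 29.3 hours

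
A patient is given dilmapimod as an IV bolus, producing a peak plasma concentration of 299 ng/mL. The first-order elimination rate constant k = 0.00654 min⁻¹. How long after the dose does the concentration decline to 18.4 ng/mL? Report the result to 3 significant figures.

C(t) = C₀ e^(−kt)  ⇒  t = ln(C₀/C) / k
t = ln(299/18.4) / 0.006540 = 2.788 / 0.006540 ≈ 426 minutes

426 minutes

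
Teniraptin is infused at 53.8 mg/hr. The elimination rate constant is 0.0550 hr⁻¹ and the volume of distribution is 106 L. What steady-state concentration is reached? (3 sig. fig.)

9.23 µg/mL

CL = k · V = 0.0550 × 106 = 5.830 L/hr
Css = rate / CL = 53.8 / 5.830 ≈ 9.23 µg/mL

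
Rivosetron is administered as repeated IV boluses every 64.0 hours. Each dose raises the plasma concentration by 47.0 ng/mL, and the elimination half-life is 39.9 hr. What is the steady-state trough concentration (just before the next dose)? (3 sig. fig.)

23.0 ng/mL

k = ln 2 / 39.9 = 0.01737 hr⁻¹
Fraction remaining after one interval: e^(−kτ) = e^(−0.01737 × 64.0) = 0.3290
R = 1 / (1 − 0.3290) = 1.490
Css,max = 47.0 × 1.490 = 70.04 ng/mL
Css,min = Css,max × e^(−kτ) = 70.04 × 0.3290 ≈ 23.0 ng/mL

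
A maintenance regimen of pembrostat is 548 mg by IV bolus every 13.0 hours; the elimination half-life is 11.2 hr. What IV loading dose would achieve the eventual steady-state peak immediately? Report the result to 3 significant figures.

991 mg

k = ln 2 / 11.2 = 0.06189 hr⁻¹
Accumulation ratio R = 1 / (1 − e^(−kτ)) = 1 / (1 − e^(−0.06189×13.0)) = 1 / (1 − 0.4473) = 1.809
Loading dose = maintenance dose × R = 548 × 1.809 ≈ 991 mg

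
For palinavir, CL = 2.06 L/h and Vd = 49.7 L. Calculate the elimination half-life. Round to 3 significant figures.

k = CL / V = 2.06 / 49.7 = 0.04145 h⁻¹
t½ = ln 2 / k = ln 2 / 0.04145 ≈ 16.7 hours

16.7 hours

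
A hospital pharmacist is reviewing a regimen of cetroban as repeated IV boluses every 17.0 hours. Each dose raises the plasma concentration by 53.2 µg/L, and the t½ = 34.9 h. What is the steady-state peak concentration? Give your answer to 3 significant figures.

k = ln 2 / 34.9 = 0.01986 h⁻¹
Fraction remaining after one interval: e^(−kτ) = e^(−0.01986 × 17.0) = 0.7135
R = 1 / (1 − 0.7135) = 3.490
Css,max = 53.2 × 3.490 ≈ 186 µg/L

186 µg/L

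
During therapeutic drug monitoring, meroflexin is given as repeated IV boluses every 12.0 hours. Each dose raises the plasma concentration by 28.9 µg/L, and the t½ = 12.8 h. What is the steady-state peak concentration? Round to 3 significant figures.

k = ln 2 / 12.8 = 0.05415 h⁻¹
Fraction remaining after one interval: e^(−kτ) = e^(−0.05415 × 12.0) = 0.5221
R = 1 / (1 − 0.5221) = 2.093
Css,max = 28.9 × 2.093 ≈ 60.5 µg/L

60.5 µg/L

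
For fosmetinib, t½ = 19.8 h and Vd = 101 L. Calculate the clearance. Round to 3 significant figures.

k = ln 2 / t½ = ln 2 / 19.8 = 0.03501 h⁻¹
CL = k · V = 0.03501 × 101 ≈ 3.54 L/h

3.54 L/h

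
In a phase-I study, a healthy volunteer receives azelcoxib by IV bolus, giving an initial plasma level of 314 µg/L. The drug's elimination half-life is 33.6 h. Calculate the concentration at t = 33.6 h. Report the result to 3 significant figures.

157 µg/L

k = ln 2 / 33.6 = 0.02063 h⁻¹
C(t) = C₀ e^(−kt) = 314 × e^(−0.02063 × 33.6) = 314 × e^(−0.6931) = 314 × 0.5000 ≈ 157 µg/L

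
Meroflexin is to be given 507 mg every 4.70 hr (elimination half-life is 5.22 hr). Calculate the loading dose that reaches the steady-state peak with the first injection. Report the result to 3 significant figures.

1090 mg

k = ln 2 / 5.22 = 0.1328 hr⁻¹
Accumulation ratio R = 1 / (1 − e^(−kτ)) = 1 / (1 − e^(−0.1328×4.70)) = 1 / (1 − 0.5357) = 2.154
Loading dose = maintenance dose × R = 507 × 2.154 ≈ 1090 mg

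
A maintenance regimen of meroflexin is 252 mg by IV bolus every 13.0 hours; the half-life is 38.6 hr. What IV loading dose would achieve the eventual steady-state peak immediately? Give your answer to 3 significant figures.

1210 mg

k = ln 2 / 38.6 = 0.01796 hr⁻¹
Accumulation ratio R = 1 / (1 − e^(−kτ)) = 1 / (1 − e^(−0.01796×13.0)) = 1 / (1 − 0.7918) = 4.803
Loading dose = maintenance dose × R = 252 × 4.803 ≈ 1210 mg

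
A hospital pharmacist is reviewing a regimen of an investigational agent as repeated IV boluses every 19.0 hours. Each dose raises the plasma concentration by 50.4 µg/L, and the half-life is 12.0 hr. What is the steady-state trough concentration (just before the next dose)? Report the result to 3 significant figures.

k = ln 2 / 12.0 = 0.05776 hr⁻¹
Fraction remaining after one interval: e^(−kτ) = e^(−0.05776 × 19.0) = 0.3337
R = 1 / (1 − 0.3337) = 1.501
Css,max = 50.4 × 1.501 = 75.64 µg/L
Css,min = Css,max × e^(−kτ) = 75.64 × 0.3337 ≈ 25.2 µg/L

25.2 µg/L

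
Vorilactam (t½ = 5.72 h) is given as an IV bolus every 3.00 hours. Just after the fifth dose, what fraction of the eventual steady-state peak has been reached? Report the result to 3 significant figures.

0.838

k = ln 2 / 5.72 = 0.1212 h⁻¹
f_n = 1 − e^(−nkτ) = 1 − e^(−5 × 0.1212 × 3.00) = 1 − e^(−1.818) = 1 − 0.1624 ≈ 0.838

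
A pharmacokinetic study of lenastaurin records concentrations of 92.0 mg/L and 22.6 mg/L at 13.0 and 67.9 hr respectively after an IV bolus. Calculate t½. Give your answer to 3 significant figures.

27.1 hours

k = ln(C₁/C₂) / (t₂ − t₁) = ln(92.0/22.6) / (67.9 − 13.0)
  = 1.404 / 54.90 = 0.02557 hr⁻¹
t½ = ln 2 / k = ln 2 / 0.02557 ≈ 27.1 hours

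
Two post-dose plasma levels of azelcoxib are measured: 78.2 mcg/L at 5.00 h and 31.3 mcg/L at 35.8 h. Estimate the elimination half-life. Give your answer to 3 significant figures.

23.3 hours

k = ln(C₁/C₂) / (t₂ − t₁) = ln(78.2/31.3) / (35.8 − 5.00)
  = 0.9157 / 30.80 = 0.02973 h⁻¹
t½ = ln 2 / k = ln 2 / 0.02973 ≈ 23.3 hours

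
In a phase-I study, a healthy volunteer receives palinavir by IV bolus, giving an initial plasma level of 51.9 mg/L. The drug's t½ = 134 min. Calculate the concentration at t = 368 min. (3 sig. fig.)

7.73 mg/L

k = ln 2 / 134 = 0.005173 min⁻¹
C(t) = C₀ e^(−kt) = 51.9 × e^(−0.005173 × 368) = 51.9 × e^(−1.904) = 51.9 × 0.1490 ≈ 7.73 mg/L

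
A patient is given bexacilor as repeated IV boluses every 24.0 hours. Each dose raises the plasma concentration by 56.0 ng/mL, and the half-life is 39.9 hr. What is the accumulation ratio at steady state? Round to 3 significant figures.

k = ln 2 / 39.9 = 0.01737 hr⁻¹
Fraction remaining after one interval: e^(−kτ) = e^(−0.01737 × 24.0) = 0.6591
R = 1 / (1 − 0.6591) = 1 / 0.3409 ≈ 2.93

2.93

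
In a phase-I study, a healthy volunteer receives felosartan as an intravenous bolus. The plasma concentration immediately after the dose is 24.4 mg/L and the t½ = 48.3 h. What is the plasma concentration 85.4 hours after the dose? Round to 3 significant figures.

k = ln 2 / 48.3 = 0.01435 h⁻¹
85.4 h is 1.768 half-lives, so C = 24.4 × (1/2)^1.768 = 24.4 × 0.2936 ≈ 7.16 mg/L

7.16 mg/L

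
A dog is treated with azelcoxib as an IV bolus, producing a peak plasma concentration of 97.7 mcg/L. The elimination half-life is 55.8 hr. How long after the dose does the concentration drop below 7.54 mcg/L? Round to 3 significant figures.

k = ln 2 / 55.8 = 0.01242 hr⁻¹
C(t) = C₀ e^(−kt)  ⇒  t = ln(C₀/C) / k
t = ln(97.7/7.54) / 0.01242 = 2.562 / 0.01242 ≈ 206 hours

206 hours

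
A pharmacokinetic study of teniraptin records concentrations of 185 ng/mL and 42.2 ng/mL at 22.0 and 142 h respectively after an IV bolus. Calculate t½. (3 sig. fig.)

k = ln(C₁/C₂) / (t₂ − t₁) = ln(185/42.2) / (142 − 22.0)
  = 1.478 / 120.0 = 0.01232 h⁻¹
t½ = ln 2 / k = ln 2 / 0.01232 ≈ 56.3 hours

56.3 hours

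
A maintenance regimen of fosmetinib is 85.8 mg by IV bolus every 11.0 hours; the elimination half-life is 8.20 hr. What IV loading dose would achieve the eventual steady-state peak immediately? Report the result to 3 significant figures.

k = ln 2 / 8.20 = 0.08453 hr⁻¹
Accumulation ratio R = 1 / (1 − e^(−kτ)) = 1 / (1 − e^(−0.08453×11.0)) = 1 / (1 − 0.3946) = 1.652
Loading dose = maintenance dose × R = 85.8 × 1.652 ≈ 142 mg

142 mg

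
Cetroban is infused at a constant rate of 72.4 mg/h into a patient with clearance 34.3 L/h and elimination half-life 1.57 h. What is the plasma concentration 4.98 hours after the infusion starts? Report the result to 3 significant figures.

1.88 µg/mL

Css = rate / CL = 72.4 / 34.3 = 2.111 µg/mL
k = ln 2 / 1.57 = 0.4415 h⁻¹
C(t) = Css (1 − e^(−kt)) = 2.111 × (1 − e^(−2.199)) = 2.111 × 0.8890 ≈ 1.88 µg/mL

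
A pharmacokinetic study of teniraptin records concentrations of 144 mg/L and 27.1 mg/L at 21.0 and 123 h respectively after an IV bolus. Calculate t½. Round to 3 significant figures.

42.3 hours

k = ln(C₁/C₂) / (t₂ − t₁) = ln(144/27.1) / (123 − 21.0)
  = 1.670 / 102.0 = 0.01638 h⁻¹
t½ = ln 2 / k = ln 2 / 0.01638 ≈ 42.3 hours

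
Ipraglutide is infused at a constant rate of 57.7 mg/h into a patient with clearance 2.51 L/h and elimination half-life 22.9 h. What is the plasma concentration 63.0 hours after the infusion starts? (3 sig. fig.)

Css = rate / CL = 57.7 / 2.51 = 22.99 µg/mL
k = ln 2 / 22.9 = 0.03027 h⁻¹
C(t) = Css (1 − e^(−kt)) = 22.99 × (1 − e^(−1.907)) = 22.99 × 0.8515 ≈ 19.6 µg/mL

19.6 µg/mL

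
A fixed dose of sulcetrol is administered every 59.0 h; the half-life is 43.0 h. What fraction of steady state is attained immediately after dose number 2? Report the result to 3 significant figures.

0.851

k = ln 2 / 43.0 = 0.01612 h⁻¹
f_n = 1 − e^(−nkτ) = 1 − e^(−2 × 0.01612 × 59.0) = 1 − e^(−1.902) = 1 − 0.1493 ≈ 0.851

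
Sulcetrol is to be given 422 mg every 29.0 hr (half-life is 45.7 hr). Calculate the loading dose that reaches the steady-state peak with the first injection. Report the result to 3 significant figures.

1190 mg

k = ln 2 / 45.7 = 0.01517 hr⁻¹
Accumulation ratio R = 1 / (1 − e^(−kτ)) = 1 / (1 − e^(−0.01517×29.0)) = 1 / (1 − 0.6441) = 2.810
Loading dose = maintenance dose × R = 422 × 2.810 ≈ 1190 mg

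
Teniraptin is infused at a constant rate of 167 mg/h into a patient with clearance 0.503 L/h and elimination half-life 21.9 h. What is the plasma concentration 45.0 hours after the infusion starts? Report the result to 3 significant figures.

Css = rate / CL = 167 / 0.503 = 332.0 µg/mL
k = ln 2 / 21.9 = 0.03165 h⁻¹
C(t) = Css (1 − e^(−kt)) = 332.0 × (1 − e^(−1.424)) = 332.0 × 0.7593 ≈ 252 µg/mL

252 µg/mL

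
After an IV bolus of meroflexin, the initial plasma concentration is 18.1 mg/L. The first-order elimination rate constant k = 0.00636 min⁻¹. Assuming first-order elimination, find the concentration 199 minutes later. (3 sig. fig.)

5.11 mg/L

C(t) = C₀ e^(−kt) = 18.1 × e^(−0.006360 × 199) = 18.1 × e^(−1.266) = 18.1 × 0.2821 ≈ 5.11 mg/L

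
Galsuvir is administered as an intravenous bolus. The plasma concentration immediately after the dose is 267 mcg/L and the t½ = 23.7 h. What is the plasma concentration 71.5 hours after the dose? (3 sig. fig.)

k = ln 2 / 23.7 = 0.02925 h⁻¹
71.5 h is 3.017 half-lives, so C = 267 × (1/2)^3.017 = 267 × 0.1235 ≈ 33.0 mcg/L

33.0 mcg/L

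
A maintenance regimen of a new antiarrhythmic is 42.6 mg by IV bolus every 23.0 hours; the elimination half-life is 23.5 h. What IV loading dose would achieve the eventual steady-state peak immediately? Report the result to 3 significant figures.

86.5 mg

k = ln 2 / 23.5 = 0.02950 h⁻¹
Accumulation ratio R = 1 / (1 − e^(−kτ)) = 1 / (1 − e^(−0.02950×23.0)) = 1 / (1 − 0.5074) = 2.030
Loading dose = maintenance dose × R = 42.6 × 2.030 ≈ 86.5 mg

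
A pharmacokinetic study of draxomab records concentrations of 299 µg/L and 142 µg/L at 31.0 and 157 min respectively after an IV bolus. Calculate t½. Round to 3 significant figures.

k = ln(C₁/C₂) / (t₂ − t₁) = ln(299/142) / (157 − 31.0)
  = 0.7446 / 126.0 = 0.005910 min⁻¹
t½ = ln 2 / k = ln 2 / 0.005910 ≈ 117 minutes

117 minutes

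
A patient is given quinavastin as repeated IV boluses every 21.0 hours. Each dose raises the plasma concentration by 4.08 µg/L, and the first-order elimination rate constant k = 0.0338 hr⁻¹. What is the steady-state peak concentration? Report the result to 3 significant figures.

8.03 µg/L

Fraction remaining after one interval: e^(−kτ) = e^(−0.03380 × 21.0) = 0.4917
R = 1 / (1 − 0.4917) = 1.968
Css,max = 4.08 × 1.968 ≈ 8.03 µg/L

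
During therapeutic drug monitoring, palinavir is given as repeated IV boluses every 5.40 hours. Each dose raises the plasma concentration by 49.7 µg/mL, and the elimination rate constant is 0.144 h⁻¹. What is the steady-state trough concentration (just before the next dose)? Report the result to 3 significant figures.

42.3 µg/mL

Fraction remaining after one interval: e^(−kτ) = e^(−0.1440 × 5.40) = 0.4595
R = 1 / (1 − 0.4595) = 1.850
Css,max = 49.7 × 1.850 = 91.95 µg/mL
Css,min = Css,max × e^(−kτ) = 91.95 × 0.4595 ≈ 42.3 µg/mL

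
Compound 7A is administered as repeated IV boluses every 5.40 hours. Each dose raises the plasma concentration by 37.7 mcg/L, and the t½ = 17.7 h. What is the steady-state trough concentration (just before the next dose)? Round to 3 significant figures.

160 mcg/L

k = ln 2 / 17.7 = 0.03916 h⁻¹
Fraction remaining after one interval: e^(−kτ) = e^(−0.03916 × 5.40) = 0.8094
R = 1 / (1 − 0.8094) = 5.246
Css,max = 37.7 × 5.246 = 197.8 mcg/L
Css,min = Css,max × e^(−kτ) = 197.8 × 0.8094 ≈ 160 mcg/L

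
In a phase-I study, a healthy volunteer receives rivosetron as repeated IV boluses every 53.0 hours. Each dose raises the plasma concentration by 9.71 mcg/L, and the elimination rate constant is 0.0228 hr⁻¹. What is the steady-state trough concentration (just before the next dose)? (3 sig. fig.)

Fraction remaining after one interval: e^(−kτ) = e^(−0.02280 × 53.0) = 0.2987
R = 1 / (1 − 0.2987) = 1.426
Css,max = 9.71 × 1.426 = 13.85 mcg/L
Css,min = Css,max × e^(−kτ) = 13.85 × 0.2987 ≈ 4.14 mcg/L

4.14 mcg/L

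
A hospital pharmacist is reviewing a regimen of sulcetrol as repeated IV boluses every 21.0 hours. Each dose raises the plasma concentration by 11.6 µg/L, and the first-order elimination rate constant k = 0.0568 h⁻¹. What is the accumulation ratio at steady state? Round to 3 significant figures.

Fraction remaining after one interval: e^(−kτ) = e^(−0.05680 × 21.0) = 0.3034
R = 1 / (1 − 0.3034) = 1 / 0.6966 ≈ 1.44

1.44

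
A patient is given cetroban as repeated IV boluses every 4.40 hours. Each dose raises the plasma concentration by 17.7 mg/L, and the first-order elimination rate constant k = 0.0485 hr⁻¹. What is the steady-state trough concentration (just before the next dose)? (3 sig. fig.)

74.4 mg/L

Fraction remaining after one interval: e^(−kτ) = e^(−0.04850 × 4.40) = 0.8078
R = 1 / (1 − 0.8078) = 5.204
Css,max = 17.7 × 5.204 = 92.11 mg/L
Css,min = Css,max × e^(−kτ) = 92.11 × 0.8078 ≈ 74.4 mg/L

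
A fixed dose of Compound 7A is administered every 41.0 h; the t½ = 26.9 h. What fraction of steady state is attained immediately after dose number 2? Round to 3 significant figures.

k = ln 2 / 26.9 = 0.02577 h⁻¹
f_n = 1 − e^(−nkτ) = 1 − e^(−2 × 0.02577 × 41.0) = 1 − e^(−2.113) = 1 − 0.1209 ≈ 0.879

0.879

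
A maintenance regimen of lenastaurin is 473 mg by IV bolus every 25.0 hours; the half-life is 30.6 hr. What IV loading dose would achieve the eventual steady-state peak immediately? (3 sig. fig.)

1090 mg

k = ln 2 / 30.6 = 0.02265 hr⁻¹
Accumulation ratio R = 1 / (1 − e^(−kτ)) = 1 / (1 − e^(−0.02265×25.0)) = 1 / (1 − 0.5676) = 2.313
Loading dose = maintenance dose × R = 473 × 2.313 ≈ 1090 mg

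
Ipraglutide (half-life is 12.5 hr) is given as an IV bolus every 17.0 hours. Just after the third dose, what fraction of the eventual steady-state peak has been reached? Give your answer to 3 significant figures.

0.941

k = ln 2 / 12.5 = 0.05545 hr⁻¹
f_n = 1 − e^(−nkτ) = 1 − e^(−3 × 0.05545 × 17.0) = 1 − e^(−2.828) = 1 − 0.05913 ≈ 0.941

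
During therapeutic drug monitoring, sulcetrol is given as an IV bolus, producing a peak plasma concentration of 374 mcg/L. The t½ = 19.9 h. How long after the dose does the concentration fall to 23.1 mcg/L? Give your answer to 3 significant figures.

k = ln 2 / 19.9 = 0.03483 h⁻¹
C(t) = C₀ e^(−kt)  ⇒  t = ln(C₀/C) / k
t = ln(374/23.1) / 0.03483 = 2.784 / 0.03483 ≈ 79.9 hours

79.9 hours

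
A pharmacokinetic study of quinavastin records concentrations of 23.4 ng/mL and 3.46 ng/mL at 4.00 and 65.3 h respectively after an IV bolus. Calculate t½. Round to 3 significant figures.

22.2 hours

k = ln(C₁/C₂) / (t₂ − t₁) = ln(23.4/3.46) / (65.3 − 4.00)
  = 1.911 / 61.30 = 0.03118 h⁻¹
t½ = ln 2 / k = ln 2 / 0.03118 ≈ 22.2 hours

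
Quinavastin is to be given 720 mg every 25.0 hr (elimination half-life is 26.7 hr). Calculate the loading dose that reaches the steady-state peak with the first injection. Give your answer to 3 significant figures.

1510 mg

k = ln 2 / 26.7 = 0.02596 hr⁻¹
Accumulation ratio R = 1 / (1 − e^(−kτ)) = 1 / (1 − e^(−0.02596×25.0)) = 1 / (1 − 0.5226) = 2.095
Loading dose = maintenance dose × R = 720 × 2.095 ≈ 1510 mg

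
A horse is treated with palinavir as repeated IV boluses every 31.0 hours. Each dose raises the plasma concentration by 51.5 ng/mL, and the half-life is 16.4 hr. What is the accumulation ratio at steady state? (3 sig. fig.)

1.37

k = ln 2 / 16.4 = 0.04227 hr⁻¹
Fraction remaining after one interval: e^(−kτ) = e^(−0.04227 × 31.0) = 0.2698
R = 1 / (1 − 0.2698) = 1 / 0.7302 ≈ 1.37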